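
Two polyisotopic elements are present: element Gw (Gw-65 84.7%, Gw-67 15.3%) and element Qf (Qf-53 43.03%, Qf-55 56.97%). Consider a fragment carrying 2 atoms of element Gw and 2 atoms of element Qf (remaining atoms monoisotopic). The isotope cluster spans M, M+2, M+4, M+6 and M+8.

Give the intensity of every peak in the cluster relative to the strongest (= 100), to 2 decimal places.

Element Gw pattern (n=2): 0.717409 : 0.259182 : 0.023409
Element Qf pattern (n=2): 0.18515809 : 0.49028382 : 0.32455809
Convolve the two distributions (both contribute in 2-u steps):
  M: 0.717409×0.18515809 = 0.132834
  M+2: 0.717409×0.49028382 + 0.259182×0.18515809 = 0.399724
  M+4: 0.717409×0.32455809 + 0.259182×0.49028382 + 0.023409×0.18515809 = 0.364248
  M+6: 0.259182×0.32455809 + 0.023409×0.49028382 = 0.095597
  M+8: 0.023409×0.32455809 = 0.007598
Scale to base peak (0.399724) = 100: 33.23 : 100.00 : 91.12 : 23.92 : 1.90

33.23 : 100.00 : 91.12 : 23.92 : 1.90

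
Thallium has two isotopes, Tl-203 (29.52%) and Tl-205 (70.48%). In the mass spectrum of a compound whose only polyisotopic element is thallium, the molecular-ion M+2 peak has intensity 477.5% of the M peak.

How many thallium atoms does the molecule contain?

For n independent Tl atoms, I(M+2)/I(M) = n · (abundance Tl-205) / (abundance Tl-203) = n · 0.7048/0.2952.
n = 4.775 × 0.2952/0.7048 = 2.00 ≈ 2

2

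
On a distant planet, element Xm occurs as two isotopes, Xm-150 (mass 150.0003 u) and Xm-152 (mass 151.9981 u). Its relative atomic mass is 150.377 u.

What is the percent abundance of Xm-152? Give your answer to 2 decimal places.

18.86%

With x = fraction of Xm-150 (so Xm-152 is 1 − x):
150.0003·x + 151.9981·(1 − x) = 150.377
(150.0003 − 151.9981)·x = 150.377 − 151.9981
x = -1.6211 / -1.9978 = 0.81144 → 81.14% Xm-150, 18.86% Xm-152.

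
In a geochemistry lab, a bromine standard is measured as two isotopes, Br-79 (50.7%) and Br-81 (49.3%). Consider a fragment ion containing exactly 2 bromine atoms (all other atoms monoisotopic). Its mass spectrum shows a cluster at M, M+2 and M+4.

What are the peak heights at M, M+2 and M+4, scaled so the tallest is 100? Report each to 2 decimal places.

Each Br atom is independently Br-79 (p = 0.507) or Br-81 (q = 0.493); the cluster is the binomial expansion (p + q)^2.
P(M) = 0.507^2 = 0.257049
P(M+2) = 2 × 0.507^1 × 0.493^1 = 0.499902
P(M+4) = 0.493^2 = 0.243049
The M+2 peak is largest (0.499902); scaling to 100 gives 51.42 : 100.00 : 48.62.

51.42 : 100.00 : 48.62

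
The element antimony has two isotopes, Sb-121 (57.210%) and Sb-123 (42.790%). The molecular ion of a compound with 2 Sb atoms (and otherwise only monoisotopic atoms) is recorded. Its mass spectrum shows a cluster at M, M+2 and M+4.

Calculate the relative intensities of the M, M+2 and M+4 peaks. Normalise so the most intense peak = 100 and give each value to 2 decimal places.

The 2 Sb atoms are independent, so intensities follow the terms of (0.57210 + 0.42790)^2.
P(M) = 0.57210^2 = 0.327298
P(M+2) = 2 × 0.57210^1 × 0.42790^1 = 0.489603
P(M+4) = 0.42790^2 = 0.183098
The M+2 peak is largest (0.489603); scaling to 100 gives 66.85 : 100.00 : 37.40.

66.85 : 100.00 : 37.40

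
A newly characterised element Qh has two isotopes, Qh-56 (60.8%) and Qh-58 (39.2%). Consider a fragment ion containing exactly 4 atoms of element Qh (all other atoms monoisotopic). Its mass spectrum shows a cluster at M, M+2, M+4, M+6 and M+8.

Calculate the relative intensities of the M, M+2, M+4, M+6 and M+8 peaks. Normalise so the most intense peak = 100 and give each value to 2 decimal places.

The 4 Qh atoms are independent, so intensities follow the terms of (0.608 + 0.392)^4.
P(M) = 0.608^4 = 0.136651
P(M+2) = 4 × 0.608^3 × 0.392^1 = 0.352417
P(M+4) = 6 × 0.608^2 × 0.392^2 = 0.340824
P(M+6) = 4 × 0.608^1 × 0.392^3 = 0.146495
P(M+8) = 0.392^4 = 0.023613
The M+2 peak is largest (0.352417); scaling to 100 gives 38.78 : 100.00 : 96.71 : 41.57 : 6.70.

38.78 : 100.00 : 96.71 : 41.57 : 6.70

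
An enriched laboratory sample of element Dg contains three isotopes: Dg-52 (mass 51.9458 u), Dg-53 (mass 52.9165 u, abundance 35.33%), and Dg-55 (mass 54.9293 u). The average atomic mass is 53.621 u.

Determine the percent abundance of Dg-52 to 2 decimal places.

20.02%

The remaining 64.67% is split between Dg-52 (fraction x) and Dg-55 (fraction 0.6467 − x).
Substituting: 51.9458x + 54.9293(0.6467 − x) = 34.92560055
(51.9458 − 54.9293)x = -0.59717776  ⇒  x = 0.20016, y = 0.44654
Dg-52: 20.02%, Dg-55: 44.65%.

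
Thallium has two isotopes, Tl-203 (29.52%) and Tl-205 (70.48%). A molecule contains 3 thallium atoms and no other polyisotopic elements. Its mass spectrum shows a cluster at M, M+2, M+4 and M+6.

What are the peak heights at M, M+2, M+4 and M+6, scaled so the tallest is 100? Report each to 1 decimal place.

The 3 Tl atoms are independent, so intensities follow the terms of (0.2952 + 0.7048)^3.
P(M) = 0.2952^3 = 0.025725
P(M+2) = 3 × 0.2952^2 × 0.7048^1 = 0.184255
P(M+4) = 3 × 0.2952^1 × 0.7048^2 = 0.439916
P(M+6) = 0.7048^3 = 0.350104
The M+4 peak is largest (0.439916); scaling to 100 gives 5.8 : 41.9 : 100.0 : 79.6.

5.8 : 41.9 : 100.0 : 79.6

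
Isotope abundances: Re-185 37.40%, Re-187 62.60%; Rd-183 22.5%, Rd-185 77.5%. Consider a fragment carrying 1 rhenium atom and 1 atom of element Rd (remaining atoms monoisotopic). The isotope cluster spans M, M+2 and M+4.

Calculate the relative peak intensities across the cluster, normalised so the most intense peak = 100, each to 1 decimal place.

17.3 : 88.8 : 100.0

Rhenium pattern (n=1): 0.3740 : 0.6260
Element Rd pattern (n=1): 0.2250 : 0.7750
Convolve the two distributions (both contribute in 2-u steps):
  M: 0.3740×0.2250 = 0.084150
  M+2: 0.3740×0.7750 + 0.6260×0.2250 = 0.430700
  M+4: 0.6260×0.7750 = 0.485150
Scale to base peak (0.485150) = 100: 17.3 : 88.8 : 100.0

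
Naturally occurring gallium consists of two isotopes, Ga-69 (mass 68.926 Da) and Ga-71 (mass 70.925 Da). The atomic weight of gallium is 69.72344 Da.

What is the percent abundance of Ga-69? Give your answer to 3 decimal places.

Let x be the fractional abundance of Ga-69; then Ga-71 has abundance 1 − x.
68.926·x + 70.925·(1 − x) = 69.72344
(68.926 − 70.925)·x = 69.72344 − 70.925
x = -1.20156 / -1.999 = 0.60108 → 60.108% Ga-69, 39.892% Ga-71.

60.108%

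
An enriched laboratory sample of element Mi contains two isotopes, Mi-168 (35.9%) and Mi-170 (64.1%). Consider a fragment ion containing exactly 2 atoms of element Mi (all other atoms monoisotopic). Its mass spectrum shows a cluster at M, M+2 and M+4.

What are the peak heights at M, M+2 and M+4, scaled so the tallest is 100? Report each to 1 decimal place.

28.0 : 100.0 : 89.3

Expanding (0.359 + 0.641)^2:
P(M) = 0.359^2 = 0.128881
P(M+2) = 2 × 0.359^1 × 0.641^1 = 0.460238
P(M+4) = 0.641^2 = 0.410881
The M+2 peak is largest (0.460238); scaling to 100 gives 28.0 : 100.0 : 89.3.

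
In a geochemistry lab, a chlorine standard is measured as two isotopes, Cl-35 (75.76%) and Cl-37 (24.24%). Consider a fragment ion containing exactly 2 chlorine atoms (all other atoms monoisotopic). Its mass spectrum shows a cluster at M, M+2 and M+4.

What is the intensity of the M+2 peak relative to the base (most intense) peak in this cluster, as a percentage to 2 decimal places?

63.99%

(0.7576 + 0.2424)^2 gives M 0.5740, M+2 0.3673, M+4 0.0588; the largest is M.
P(M) = C(2,0) × 0.7576^2 × 0.2424^0 = 1 × 0.57395776 × 1.0000 = 0.573958 (base)
P(M+2) = C(2,1) × 0.7576^1 × 0.2424^1 = 2 × 0.7576 × 0.2424 = 0.367284
Relative intensity = 0.367284 / 0.573958 × 100 = 63.99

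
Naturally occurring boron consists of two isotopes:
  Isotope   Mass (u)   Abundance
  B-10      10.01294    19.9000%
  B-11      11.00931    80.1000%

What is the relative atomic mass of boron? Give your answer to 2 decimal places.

The abundance-weighted mean is 0.199000 × 10.01294 + 0.801000 × 11.00931
= 1.992575 + 8.818457 = 10.811032 u

10.81 u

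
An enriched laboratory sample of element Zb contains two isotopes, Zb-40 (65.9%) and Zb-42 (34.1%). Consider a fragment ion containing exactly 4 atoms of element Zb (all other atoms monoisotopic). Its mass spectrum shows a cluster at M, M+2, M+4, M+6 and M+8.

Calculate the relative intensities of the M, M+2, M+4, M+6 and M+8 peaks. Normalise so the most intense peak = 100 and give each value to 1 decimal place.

48.3 : 100.0 : 77.6 : 26.8 : 3.5

Expanding (0.659 + 0.341)^4:
P(M) = 0.659^4 = 0.188600
P(M+2) = 4 × 0.659^3 × 0.341^1 = 0.390365
P(M+4) = 6 × 0.659^2 × 0.341^2 = 0.302992
P(M+6) = 4 × 0.659^1 × 0.341^3 = 0.104522
P(M+8) = 0.341^4 = 0.013521
The M+2 peak is largest (0.390365); scaling to 100 gives 48.3 : 100.0 : 77.6 : 26.8 : 3.5.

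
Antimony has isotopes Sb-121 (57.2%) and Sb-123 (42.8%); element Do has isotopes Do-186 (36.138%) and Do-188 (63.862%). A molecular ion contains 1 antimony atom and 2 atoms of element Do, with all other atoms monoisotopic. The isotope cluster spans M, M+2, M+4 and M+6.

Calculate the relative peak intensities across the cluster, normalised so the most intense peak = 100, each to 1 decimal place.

17.3 : 74.3 : 100.0 : 40.5

Antimony pattern (n=1): 0.5720 : 0.4280
Element Do pattern (n=2): 0.1305955 : 0.46156899 : 0.4078355
Convolve the two distributions (both contribute in 2-u steps):
  M: 0.5720×0.1305955 = 0.074701
  M+2: 0.5720×0.46156899 + 0.4280×0.1305955 = 0.319912
  M+4: 0.5720×0.4078355 + 0.4280×0.46156899 = 0.430833
  M+6: 0.4280×0.4078355 = 0.174554
Scale to base peak (0.430833) = 100: 17.3 : 74.3 : 100.0 : 40.5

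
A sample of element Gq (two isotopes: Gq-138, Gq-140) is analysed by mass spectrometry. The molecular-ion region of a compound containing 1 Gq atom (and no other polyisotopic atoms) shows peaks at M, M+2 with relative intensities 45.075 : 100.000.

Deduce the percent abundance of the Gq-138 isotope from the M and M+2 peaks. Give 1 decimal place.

31.1%

If p is the fraction of Gq that is Gq-138, then I(M+2)/I(M) = [C(1,1)·p^0·(1−p)] / p^1 = 1·(1−p)/p = 100.000/45.075 = 2.2185
(1−p)/p = 2.2185/1 = 2.2185  ⇒  p = 1/(1 + 2.2185) = 0.3107
Gq-138: 31.1%, Gq-140: 68.9%.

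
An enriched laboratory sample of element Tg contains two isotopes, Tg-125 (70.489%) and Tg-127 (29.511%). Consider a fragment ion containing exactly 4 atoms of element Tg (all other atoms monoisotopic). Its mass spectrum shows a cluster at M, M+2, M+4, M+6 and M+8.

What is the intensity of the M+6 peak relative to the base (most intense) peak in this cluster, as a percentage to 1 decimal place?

Term probabilities: M 0.2469, M+2 0.4134, M+4 0.2596, M+6 0.0725, M+8 0.0076. Base peak = M+2.
P(M+2) = C(4,1) × 0.70489^3 × 0.29511^1 = 4 × 0.35023863 × 0.29511 = 0.413436 (base)
P(M+6) = C(4,3) × 0.70489^1 × 0.29511^3 = 4 × 0.70489 × 0.0257011 = 0.072466
Relative intensity = 0.072466 / 0.413436 × 100 = 17.5

17.5%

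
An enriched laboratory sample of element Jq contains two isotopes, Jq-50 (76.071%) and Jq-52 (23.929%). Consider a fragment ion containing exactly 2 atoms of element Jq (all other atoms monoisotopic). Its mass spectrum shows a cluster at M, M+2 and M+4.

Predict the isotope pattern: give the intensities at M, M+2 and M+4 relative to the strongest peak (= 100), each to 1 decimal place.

Each Jq atom is independently Jq-50 (p = 0.76071) or Jq-52 (q = 0.23929); the cluster is the binomial expansion (p + q)^2.
P(M) = 0.76071^2 = 0.578680
P(M+2) = 2 × 0.76071^1 × 0.23929^1 = 0.364061
P(M+4) = 0.23929^2 = 0.057260
The M peak is largest (0.578680); scaling to 100 gives 100.0 : 62.9 : 9.9.

100.0 : 62.9 : 9.9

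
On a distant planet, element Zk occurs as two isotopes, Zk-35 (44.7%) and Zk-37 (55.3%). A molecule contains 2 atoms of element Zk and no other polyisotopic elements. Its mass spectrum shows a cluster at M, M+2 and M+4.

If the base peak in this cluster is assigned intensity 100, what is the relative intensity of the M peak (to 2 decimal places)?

Term probabilities: M 0.1998, M+2 0.4944, M+4 0.3058. Base peak = M+2.
P(M+2) = C(2,1) × 0.447^1 × 0.553^1 = 2 × 0.4470 × 0.5530 = 0.494382 (base)
P(M) = C(2,0) × 0.447^2 × 0.553^0 = 1 × 0.199809 × 1.0000 = 0.199809
Relative intensity = 0.199809 / 0.494382 × 100 = 40.42

40.42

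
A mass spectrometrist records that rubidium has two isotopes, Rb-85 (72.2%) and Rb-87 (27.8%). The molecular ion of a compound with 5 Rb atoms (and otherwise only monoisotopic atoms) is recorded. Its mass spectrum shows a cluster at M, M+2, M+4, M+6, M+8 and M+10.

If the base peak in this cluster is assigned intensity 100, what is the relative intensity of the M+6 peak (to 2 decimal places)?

Term probabilities: M 0.1962, M+2 0.3777, M+4 0.2909, M+6 0.1120, M+8 0.0216, M+10 0.0017. Base peak = M+2.
P(M+2) = C(5,1) × 0.722^4 × 0.278^1 = 5 × 0.27173701 × 0.2780 = 0.377714 (base)
P(M+6) = C(5,3) × 0.722^2 × 0.278^3 = 10 × 0.521284 × 0.02148495 = 0.111998
Relative intensity = 0.111998 / 0.377714 × 100 = 29.65

29.65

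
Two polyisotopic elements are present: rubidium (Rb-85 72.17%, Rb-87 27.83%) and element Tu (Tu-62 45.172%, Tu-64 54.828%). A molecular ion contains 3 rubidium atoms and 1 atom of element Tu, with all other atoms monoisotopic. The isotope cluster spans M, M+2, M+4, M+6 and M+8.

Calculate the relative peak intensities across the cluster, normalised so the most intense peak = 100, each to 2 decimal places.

42.18 : 100.00 : 78.05 : 25.26 : 2.94

Rubidium pattern (n=3): 0.37589809 : 0.43485841 : 0.16768892 : 0.02155458
Element Tu pattern (n=1): 0.45172 : 0.54828
Convolve the two distributions (both contribute in 2-u steps):
  M: 0.37589809×0.45172 = 0.169801
  M+2: 0.37589809×0.54828 + 0.43485841×0.45172 = 0.402532
  M+4: 0.43485841×0.54828 + 0.16768892×0.45172 = 0.314173
  M+6: 0.16768892×0.54828 + 0.02155458×0.45172 = 0.101677
  M+8: 0.02155458×0.54828 = 0.011818
Scale to base peak (0.402532) = 100: 42.18 : 100.00 : 78.05 : 25.26 : 2.94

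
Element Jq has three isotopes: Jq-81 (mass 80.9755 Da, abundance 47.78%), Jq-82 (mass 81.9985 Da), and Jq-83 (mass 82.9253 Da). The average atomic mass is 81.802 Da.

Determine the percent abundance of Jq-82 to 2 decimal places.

Let x and y be the fractions of Jq-82 and Jq-83. Then x + y = 1 − 0.4778 = 0.5222 and 81.9985x + 82.9253y = 81.802 − 0.4778×80.9755 = 43.1119061.
Substituting: 81.9985x + 82.9253(0.5222 − x) = 43.1119061
(81.9985 − 82.9253)x = -0.19168556  ⇒  x = 0.20683, y = 0.31537
Jq-82: 20.68%, Jq-83: 31.54%.

20.68%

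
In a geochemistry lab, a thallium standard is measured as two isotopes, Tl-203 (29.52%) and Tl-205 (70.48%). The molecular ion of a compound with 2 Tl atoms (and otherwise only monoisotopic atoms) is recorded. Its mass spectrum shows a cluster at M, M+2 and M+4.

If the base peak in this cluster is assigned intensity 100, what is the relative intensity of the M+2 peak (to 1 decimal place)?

Binomial terms of (0.2952 + 0.7048)^2: M 0.0871, M+2 0.4161, M+4 0.4967 → M+4 is the base peak.
P(M+4) = C(2,2) × 0.2952^0 × 0.7048^2 = 1 × 1.0000 × 0.49674304 = 0.496743 (base)
P(M+2) = C(2,1) × 0.2952^1 × 0.7048^1 = 2 × 0.2952 × 0.7048 = 0.416114
Relative intensity = 0.416114 / 0.496743 × 100 = 83.8

83.8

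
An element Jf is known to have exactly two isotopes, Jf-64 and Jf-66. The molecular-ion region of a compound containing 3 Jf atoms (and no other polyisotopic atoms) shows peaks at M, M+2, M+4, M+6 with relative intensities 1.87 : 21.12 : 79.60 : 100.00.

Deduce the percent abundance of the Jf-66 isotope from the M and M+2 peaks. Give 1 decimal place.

79.0%

Let p = fractional abundance of Jf-64. I(M+2)/I(M) = [C(3,1)·p^2·(1−p)] / p^3 = 3·(1−p)/p = 21.12/1.87 = 11.2941
(1−p)/p = 11.2941/3 = 3.7647  ⇒  p = 1/(1 + 3.7647) = 0.2099
Jf-64: 21.0%, Jf-66: 79.0%.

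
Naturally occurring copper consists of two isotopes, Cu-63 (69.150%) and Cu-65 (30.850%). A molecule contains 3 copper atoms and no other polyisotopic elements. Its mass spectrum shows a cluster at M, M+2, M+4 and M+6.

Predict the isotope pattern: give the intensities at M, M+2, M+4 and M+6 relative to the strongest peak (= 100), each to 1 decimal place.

The 3 Cu atoms are independent, so intensities follow the terms of (0.69150 + 0.30850)^3.
P(M) = 0.69150^3 = 0.330656
P(M+2) = 3 × 0.69150^2 × 0.30850^1 = 0.442548
P(M+4) = 3 × 0.69150^1 × 0.30850^2 = 0.197435
P(M+6) = 0.30850^3 = 0.029361
The M+2 peak is largest (0.442548); scaling to 100 gives 74.7 : 100.0 : 44.6 : 6.6.

74.7 : 100.0 : 44.6 : 6.6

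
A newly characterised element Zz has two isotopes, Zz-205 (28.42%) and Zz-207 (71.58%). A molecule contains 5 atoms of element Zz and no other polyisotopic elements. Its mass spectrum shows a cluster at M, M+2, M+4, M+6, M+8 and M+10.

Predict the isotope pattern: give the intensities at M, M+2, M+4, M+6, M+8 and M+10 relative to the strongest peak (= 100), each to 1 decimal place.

The 5 Zz atoms are independent, so intensities follow the terms of (0.2842 + 0.7158)^5.
P(M) = 0.2842^5 = 0.001854
P(M+2) = 5 × 0.2842^4 × 0.7158^1 = 0.023348
P(M+4) = 10 × 0.2842^3 × 0.7158^2 = 0.117613
P(M+6) = 10 × 0.2842^2 × 0.7158^3 = 0.296226
P(M+8) = 5 × 0.2842^1 × 0.7158^4 = 0.373045
P(M+10) = 0.7158^5 = 0.187914
The M+8 peak is largest (0.373045); scaling to 100 gives 0.5 : 6.3 : 31.5 : 79.4 : 100.0 : 50.4.

0.5 : 6.3 : 31.5 : 79.4 : 100.0 : 50.4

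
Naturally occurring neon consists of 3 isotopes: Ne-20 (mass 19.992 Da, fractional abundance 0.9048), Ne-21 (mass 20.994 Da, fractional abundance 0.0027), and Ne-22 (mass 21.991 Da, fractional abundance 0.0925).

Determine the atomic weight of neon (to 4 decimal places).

Weight each isotope mass by its fractional abundance: 0.9048 × 19.992 + 0.0027 × 20.994 + 0.0925 × 21.991
= 18.08876 + 0.05668 + 2.03417 = 20.17961 Da

20.1796 Da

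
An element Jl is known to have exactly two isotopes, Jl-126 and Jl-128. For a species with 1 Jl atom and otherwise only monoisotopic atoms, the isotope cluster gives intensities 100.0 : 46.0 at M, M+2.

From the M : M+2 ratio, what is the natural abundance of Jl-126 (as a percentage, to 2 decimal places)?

Let p = fractional abundance of Jl-126. I(M+2)/I(M) = [C(1,1)·p^0·(1−p)] / p^1 = 1·(1−p)/p = 46.0/100.0 = 0.4600
(1−p)/p = 0.4600/1 = 0.4600  ⇒  p = 1/(1 + 0.4600) = 0.6849
Jl-126: 68.49%, Jl-128: 31.51%.

68.49%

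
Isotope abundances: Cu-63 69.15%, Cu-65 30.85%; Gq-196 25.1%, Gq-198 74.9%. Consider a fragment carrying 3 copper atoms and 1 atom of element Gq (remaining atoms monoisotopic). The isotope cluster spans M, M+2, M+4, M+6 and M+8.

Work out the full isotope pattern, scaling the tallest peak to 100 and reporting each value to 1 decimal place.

21.8 : 94.2 : 100.0 : 40.7 : 5.8

Copper pattern (n=3): 0.33065611 : 0.44254842 : 0.19743483 : 0.02936064
Element Gq pattern (n=1): 0.2510 : 0.7490
Convolve the two distributions (both contribute in 2-u steps):
  M: 0.33065611×0.2510 = 0.082995
  M+2: 0.33065611×0.7490 + 0.44254842×0.2510 = 0.358741
  M+4: 0.44254842×0.7490 + 0.19743483×0.2510 = 0.381025
  M+6: 0.19743483×0.7490 + 0.02936064×0.2510 = 0.155248
  M+8: 0.02936064×0.7490 = 0.021991
Scale to base peak (0.381025) = 100: 21.8 : 94.2 : 100.0 : 40.7 : 5.8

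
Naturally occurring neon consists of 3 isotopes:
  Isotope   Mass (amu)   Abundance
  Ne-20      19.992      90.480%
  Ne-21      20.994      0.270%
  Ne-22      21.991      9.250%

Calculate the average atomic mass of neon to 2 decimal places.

20.18 amu

Average mass = Σ (abundance × isotope mass) = 0.90480 × 19.992 + 0.00270 × 20.994 + 0.09250 × 21.991
= 18.0888 + 0.0567 + 2.0342 = 20.1797 amu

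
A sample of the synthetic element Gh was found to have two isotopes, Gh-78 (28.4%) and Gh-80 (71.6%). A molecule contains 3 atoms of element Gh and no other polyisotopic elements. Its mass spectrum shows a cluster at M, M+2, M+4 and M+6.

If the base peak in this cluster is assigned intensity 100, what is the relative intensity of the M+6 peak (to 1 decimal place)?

Term probabilities: M 0.0229, M+2 0.1732, M+4 0.4368, M+6 0.3671. Base peak = M+4.
P(M+4) = C(3,2) × 0.284^1 × 0.716^2 = 3 × 0.2840 × 0.512656 = 0.436783 (base)
P(M+6) = C(3,3) × 0.284^0 × 0.716^3 = 1 × 1.0000 × 0.3670617 = 0.367062
Relative intensity = 0.367062 / 0.436783 × 100 = 84.0

84.0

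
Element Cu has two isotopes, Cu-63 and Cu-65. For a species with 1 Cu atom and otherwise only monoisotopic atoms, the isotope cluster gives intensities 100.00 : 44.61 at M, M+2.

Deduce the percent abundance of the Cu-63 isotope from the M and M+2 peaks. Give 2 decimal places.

69.15%

Write p for the Cu-63 fraction. I(M+2)/I(M) = [C(1,1)·p^0·(1−p)] / p^1 = 1·(1−p)/p = 44.61/100.00 = 0.4461
(1−p)/p = 0.4461/1 = 0.4461  ⇒  p = 1/(1 + 0.4461) = 0.6915
Cu-63: 69.15%, Cu-65: 30.85%.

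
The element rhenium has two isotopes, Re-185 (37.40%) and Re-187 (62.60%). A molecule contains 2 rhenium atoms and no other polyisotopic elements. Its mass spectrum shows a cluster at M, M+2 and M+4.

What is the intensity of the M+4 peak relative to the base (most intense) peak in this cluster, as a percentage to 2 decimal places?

83.69%

(0.3740 + 0.6260)^2 gives M 0.1399, M+2 0.4682, M+4 0.3919; the largest is M+2.
P(M+2) = C(2,1) × 0.3740^1 × 0.6260^1 = 2 × 0.3740 × 0.6260 = 0.468248 (base)
P(M+4) = C(2,2) × 0.3740^0 × 0.6260^2 = 1 × 1.0000 × 0.391876 = 0.391876
Relative intensity = 0.391876 / 0.468248 × 100 = 83.69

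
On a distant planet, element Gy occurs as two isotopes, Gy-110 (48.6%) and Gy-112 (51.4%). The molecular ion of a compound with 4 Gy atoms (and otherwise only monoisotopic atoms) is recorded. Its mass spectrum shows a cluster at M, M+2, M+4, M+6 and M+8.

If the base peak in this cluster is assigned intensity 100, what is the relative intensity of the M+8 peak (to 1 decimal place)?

Binomial terms of (0.486 + 0.514)^4: M 0.0558, M+2 0.2360, M+4 0.3744, M+6 0.2640, M+8 0.0698 → M+4 is the base peak.
P(M+4) = C(4,2) × 0.486^2 × 0.514^2 = 6 × 0.236196 × 0.264196 = 0.374412 (base)
P(M+8) = C(4,4) × 0.486^0 × 0.514^4 = 1 × 1.0000 × 0.06979953 = 0.069800
Relative intensity = 0.069800 / 0.374412 × 100 = 18.6

18.6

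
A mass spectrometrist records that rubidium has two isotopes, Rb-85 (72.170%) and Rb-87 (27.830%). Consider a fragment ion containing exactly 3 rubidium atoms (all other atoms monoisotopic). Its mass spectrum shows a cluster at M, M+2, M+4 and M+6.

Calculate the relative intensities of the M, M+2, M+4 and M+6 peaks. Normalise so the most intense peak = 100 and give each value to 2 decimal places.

86.44 : 100.00 : 38.56 : 4.96

Each Rb atom is independently Rb-85 (p = 0.72170) or Rb-87 (q = 0.27830); the cluster is the binomial expansion (p + q)^3.
P(M) = 0.72170^3 = 0.375898
P(M+2) = 3 × 0.72170^2 × 0.27830^1 = 0.434858
P(M+4) = 3 × 0.72170^1 × 0.27830^2 = 0.167689
P(M+6) = 0.27830^3 = 0.021555
The M+2 peak is largest (0.434858); scaling to 100 gives 86.44 : 100.00 : 38.56 : 4.96.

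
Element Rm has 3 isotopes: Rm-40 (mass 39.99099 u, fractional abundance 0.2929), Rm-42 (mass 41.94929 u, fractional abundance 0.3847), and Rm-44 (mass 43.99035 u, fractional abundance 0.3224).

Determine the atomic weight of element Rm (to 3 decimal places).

42.034 u

Ar = Σ fᵢ·mᵢ = 0.2929 × 39.99099 + 0.3847 × 41.94929 + 0.3224 × 43.99035
= 11.713361 + 16.137892 + 14.182489 = 42.033742 u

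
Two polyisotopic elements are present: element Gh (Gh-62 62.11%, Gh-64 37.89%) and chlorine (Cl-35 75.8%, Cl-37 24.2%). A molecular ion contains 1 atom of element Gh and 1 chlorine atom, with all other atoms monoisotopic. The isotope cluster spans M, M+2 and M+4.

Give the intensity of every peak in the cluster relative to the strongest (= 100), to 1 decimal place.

100.0 : 92.9 : 19.5

Element Gh pattern (n=1): 0.6211 : 0.3789
Chlorine pattern (n=1): 0.7580 : 0.2420
Convolve the two distributions (both contribute in 2-u steps):
  M: 0.6211×0.7580 = 0.470794
  M+2: 0.6211×0.2420 + 0.3789×0.7580 = 0.437512
  M+4: 0.3789×0.2420 = 0.091694
Scale to base peak (0.470794) = 100: 100.0 : 92.9 : 19.5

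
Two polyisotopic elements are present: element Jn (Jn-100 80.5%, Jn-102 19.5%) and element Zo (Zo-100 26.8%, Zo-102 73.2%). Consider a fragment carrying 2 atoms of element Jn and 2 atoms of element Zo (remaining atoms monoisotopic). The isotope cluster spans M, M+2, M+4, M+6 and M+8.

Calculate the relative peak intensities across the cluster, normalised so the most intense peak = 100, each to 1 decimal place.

Element Jn pattern (n=2): 0.648025 : 0.31395 : 0.038025
Element Zo pattern (n=2): 0.071824 : 0.392352 : 0.535824
Convolve the two distributions (both contribute in 2-u steps):
  M: 0.648025×0.071824 = 0.046544
  M+2: 0.648025×0.392352 + 0.31395×0.071824 = 0.276803
  M+4: 0.648025×0.535824 + 0.31395×0.392352 + 0.038025×0.071824 = 0.473137
  M+6: 0.31395×0.535824 + 0.038025×0.392352 = 0.183141
  M+8: 0.038025×0.535824 = 0.020375
Scale to base peak (0.473137) = 100: 9.8 : 58.5 : 100.0 : 38.7 : 4.3

9.8 : 58.5 : 100.0 : 38.7 : 4.3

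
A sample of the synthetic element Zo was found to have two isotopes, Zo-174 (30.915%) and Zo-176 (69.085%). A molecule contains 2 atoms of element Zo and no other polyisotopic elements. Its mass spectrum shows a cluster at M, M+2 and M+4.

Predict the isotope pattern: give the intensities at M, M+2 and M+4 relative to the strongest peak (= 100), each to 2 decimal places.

20.02 : 89.50 : 100.00

Expanding (0.30915 + 0.69085)^2:
P(M) = 0.30915^2 = 0.095574
P(M+2) = 2 × 0.30915^1 × 0.69085^1 = 0.427153
P(M+4) = 0.69085^2 = 0.477274
The M+4 peak is largest (0.477274); scaling to 100 gives 20.02 : 89.50 : 100.00.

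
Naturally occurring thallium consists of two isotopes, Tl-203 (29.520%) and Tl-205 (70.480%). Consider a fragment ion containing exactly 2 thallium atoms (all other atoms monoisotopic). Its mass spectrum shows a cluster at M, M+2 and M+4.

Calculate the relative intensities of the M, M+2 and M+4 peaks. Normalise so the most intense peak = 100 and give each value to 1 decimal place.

17.5 : 83.8 : 100.0

Expanding (0.29520 + 0.70480)^2:
P(M) = 0.29520^2 = 0.087143
P(M+2) = 2 × 0.29520^1 × 0.70480^1 = 0.416114
P(M+4) = 0.70480^2 = 0.496743
The M+4 peak is largest (0.496743); scaling to 100 gives 17.5 : 83.8 : 100.0.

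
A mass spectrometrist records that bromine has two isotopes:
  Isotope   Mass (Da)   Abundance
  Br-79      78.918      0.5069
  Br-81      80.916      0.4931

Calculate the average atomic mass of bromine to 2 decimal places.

79.90 Da

Average mass = Σ (abundance × isotope mass) = 0.5069 × 78.918 + 0.4931 × 80.916
= 40.0035 + 39.8997 = 79.9032 Da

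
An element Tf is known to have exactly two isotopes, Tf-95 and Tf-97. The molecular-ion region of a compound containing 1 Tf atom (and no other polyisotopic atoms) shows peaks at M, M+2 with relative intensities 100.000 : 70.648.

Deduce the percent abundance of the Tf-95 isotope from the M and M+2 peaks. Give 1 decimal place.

Write p for the Tf-95 fraction. I(M+2)/I(M) = [C(1,1)·p^0·(1−p)] / p^1 = 1·(1−p)/p = 70.648/100.000 = 0.7065
(1−p)/p = 0.7065/1 = 0.7065  ⇒  p = 1/(1 + 0.7065) = 0.5860
Tf-95: 58.6%, Tf-97: 41.4%.

58.6%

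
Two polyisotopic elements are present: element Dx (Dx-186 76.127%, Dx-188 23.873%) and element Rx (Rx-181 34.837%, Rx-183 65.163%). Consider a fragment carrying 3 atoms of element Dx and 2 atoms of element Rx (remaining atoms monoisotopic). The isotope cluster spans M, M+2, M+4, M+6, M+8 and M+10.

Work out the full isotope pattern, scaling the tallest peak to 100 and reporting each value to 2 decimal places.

Element Dx pattern (n=3): 0.44118034 : 0.41505503 : 0.13015893 : 0.0136057
Element Rx pattern (n=2): 0.12136166 : 0.45401669 : 0.42462166
Convolve the two distributions (both contribute in 2-u steps):
  M: 0.44118034×0.12136166 = 0.053542
  M+2: 0.44118034×0.45401669 + 0.41505503×0.12136166 = 0.250675
  M+4: 0.44118034×0.42462166 + 0.41505503×0.45401669 + 0.13015893×0.12136166 = 0.391573
  M+6: 0.41505503×0.42462166 + 0.13015893×0.45401669 + 0.0136057×0.12136166 = 0.236987
  M+8: 0.13015893×0.42462166 + 0.0136057×0.45401669 = 0.061446
  M+10: 0.0136057×0.42462166 = 0.005777
Scale to base peak (0.391573) = 100: 13.67 : 64.02 : 100.00 : 60.52 : 15.69 : 1.48

13.67 : 64.02 : 100.00 : 60.52 : 15.69 : 1.48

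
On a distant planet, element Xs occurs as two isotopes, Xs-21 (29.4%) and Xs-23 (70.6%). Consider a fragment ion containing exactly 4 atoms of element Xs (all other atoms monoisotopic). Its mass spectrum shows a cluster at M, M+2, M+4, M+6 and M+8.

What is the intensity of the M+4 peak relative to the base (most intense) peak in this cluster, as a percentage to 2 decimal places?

(0.294 + 0.706)^4 gives M 0.0075, M+2 0.0718, M+4 0.2585, M+6 0.4138, M+8 0.2484; the largest is M+6.
P(M+6) = C(4,3) × 0.294^1 × 0.706^3 = 4 × 0.2940 × 0.35189582 = 0.413829 (base)
P(M+4) = C(4,2) × 0.294^2 × 0.706^2 = 6 × 0.086436 × 0.498436 = 0.258497
Relative intensity = 0.258497 / 0.413829 × 100 = 62.46

62.46%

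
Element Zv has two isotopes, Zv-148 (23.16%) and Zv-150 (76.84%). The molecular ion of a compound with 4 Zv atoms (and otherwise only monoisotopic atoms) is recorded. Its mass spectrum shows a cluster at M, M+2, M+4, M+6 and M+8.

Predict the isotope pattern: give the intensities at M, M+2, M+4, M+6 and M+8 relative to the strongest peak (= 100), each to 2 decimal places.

Expanding (0.2316 + 0.7684)^4:
P(M) = 0.2316^4 = 0.002877
P(M+2) = 4 × 0.2316^3 × 0.7684^1 = 0.038182
P(M+4) = 6 × 0.2316^2 × 0.7684^2 = 0.190022
P(M+6) = 4 × 0.2316^1 × 0.7684^3 = 0.420301
P(M+8) = 0.7684^4 = 0.348618
The M+6 peak is largest (0.420301); scaling to 100 gives 0.68 : 9.08 : 45.21 : 100.00 : 82.94.

0.68 : 9.08 : 45.21 : 100.00 : 82.94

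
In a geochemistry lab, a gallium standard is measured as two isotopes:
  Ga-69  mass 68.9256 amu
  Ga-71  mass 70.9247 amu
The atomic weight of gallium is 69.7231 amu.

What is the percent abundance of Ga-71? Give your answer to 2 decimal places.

39.89%

Writing the weighted mean with unknown fraction x of Ga-69:
68.9256·x + 70.9247·(1 − x) = 69.7231
(68.9256 − 70.9247)·x = 69.7231 − 70.9247
x = -1.2016 / -1.9991 = 0.60107 → 60.11% Ga-69, 39.89% Ga-71.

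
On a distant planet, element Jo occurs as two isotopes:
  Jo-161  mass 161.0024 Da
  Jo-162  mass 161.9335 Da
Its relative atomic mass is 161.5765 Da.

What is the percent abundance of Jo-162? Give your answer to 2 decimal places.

With x = fraction of Jo-161 (so Jo-162 is 1 − x):
161.0024·x + 161.9335·(1 − x) = 161.5765
(161.0024 − 161.9335)·x = 161.5765 − 161.9335
x = -0.3570 / -0.9311 = 0.38342 → 38.34% Jo-161, 61.66% Jo-162.

61.66%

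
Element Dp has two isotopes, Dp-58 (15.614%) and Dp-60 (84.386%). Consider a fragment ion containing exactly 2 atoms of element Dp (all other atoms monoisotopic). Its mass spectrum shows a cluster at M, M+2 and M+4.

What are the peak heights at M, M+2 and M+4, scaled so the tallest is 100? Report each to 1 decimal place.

3.4 : 37.0 : 100.0

Each Dp atom is independently Dp-58 (p = 0.15614) or Dp-60 (q = 0.84386); the cluster is the binomial expansion (p + q)^2.
P(M) = 0.15614^2 = 0.024380
P(M+2) = 2 × 0.15614^1 × 0.84386^1 = 0.263521
P(M+4) = 0.84386^2 = 0.712100
The M+4 peak is largest (0.712100); scaling to 100 gives 3.4 : 37.0 : 100.0.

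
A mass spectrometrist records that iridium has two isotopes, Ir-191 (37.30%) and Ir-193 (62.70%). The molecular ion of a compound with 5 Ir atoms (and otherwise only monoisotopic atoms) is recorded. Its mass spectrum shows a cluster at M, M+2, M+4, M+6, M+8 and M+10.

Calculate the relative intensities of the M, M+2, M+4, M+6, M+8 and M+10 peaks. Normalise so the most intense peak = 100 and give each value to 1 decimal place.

The 5 Ir atoms are independent, so intensities follow the terms of (0.3730 + 0.6270)^5.
P(M) = 0.3730^5 = 0.007220
P(M+2) = 5 × 0.3730^4 × 0.6270^1 = 0.060684
P(M+4) = 10 × 0.3730^3 × 0.6270^2 = 0.204015
P(M+6) = 10 × 0.3730^2 × 0.6270^3 = 0.342942
P(M+8) = 5 × 0.3730^1 × 0.6270^4 = 0.288237
P(M+10) = 0.6270^5 = 0.096903
The M+6 peak is largest (0.342942); scaling to 100 gives 2.1 : 17.7 : 59.5 : 100.0 : 84.0 : 28.3.

2.1 : 17.7 : 59.5 : 100.0 : 84.0 : 28.3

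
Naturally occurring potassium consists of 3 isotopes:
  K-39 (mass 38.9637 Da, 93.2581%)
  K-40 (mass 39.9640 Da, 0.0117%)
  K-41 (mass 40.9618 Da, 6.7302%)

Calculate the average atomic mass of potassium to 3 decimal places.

Average mass = Σ (abundance × isotope mass) = 0.932581 × 38.9637 + 0.000117 × 39.9640 + 0.067302 × 40.9618
= 36.33681 + 0.00468 + 2.75681 = 39.09830 Da

39.098 Da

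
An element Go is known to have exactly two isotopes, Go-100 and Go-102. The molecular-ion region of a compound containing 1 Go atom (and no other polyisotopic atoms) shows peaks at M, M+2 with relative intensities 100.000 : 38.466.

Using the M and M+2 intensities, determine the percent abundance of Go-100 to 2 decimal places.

If p is the fraction of Go that is Go-100, then I(M+2)/I(M) = [C(1,1)·p^0·(1−p)] / p^1 = 1·(1−p)/p = 38.466/100.000 = 0.3847
(1−p)/p = 0.3847/1 = 0.3847  ⇒  p = 1/(1 + 0.3847) = 0.7222
Go-100: 72.22%, Go-102: 27.78%.

72.22%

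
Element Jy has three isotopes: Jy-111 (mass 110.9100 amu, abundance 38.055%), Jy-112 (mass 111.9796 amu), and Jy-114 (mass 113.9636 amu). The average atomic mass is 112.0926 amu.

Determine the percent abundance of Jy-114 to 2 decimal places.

The remaining 61.945% is split between Jy-112 (fraction x) and Jy-114 (fraction 0.61945 − x).
Substituting: 111.9796x + 113.9636(0.61945 − x) = 69.8857995
(111.9796 − 113.9636)x = -0.70895252  ⇒  x = 0.35733, y = 0.26212
Jy-112: 35.73%, Jy-114: 26.21%.

26.21%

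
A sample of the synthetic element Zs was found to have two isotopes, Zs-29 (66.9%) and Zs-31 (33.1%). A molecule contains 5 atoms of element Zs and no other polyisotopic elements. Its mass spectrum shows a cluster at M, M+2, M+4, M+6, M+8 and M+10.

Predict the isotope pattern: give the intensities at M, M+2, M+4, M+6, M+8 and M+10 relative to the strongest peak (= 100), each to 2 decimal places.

Each Zs atom is independently Zs-29 (p = 0.669) or Zs-31 (q = 0.331); the cluster is the binomial expansion (p + q)^5.
P(M) = 0.669^5 = 0.134008
P(M+2) = 5 × 0.669^4 × 0.331^1 = 0.331514
P(M+4) = 10 × 0.669^3 × 0.331^2 = 0.328046
P(M+6) = 10 × 0.669^2 × 0.331^3 = 0.162307
P(M+8) = 5 × 0.669^1 × 0.331^4 = 0.040152
P(M+10) = 0.331^5 = 0.003973
The M+2 peak is largest (0.331514); scaling to 100 gives 40.42 : 100.00 : 98.95 : 48.96 : 12.11 : 1.20.

40.42 : 100.00 : 98.95 : 48.96 : 12.11 : 1.20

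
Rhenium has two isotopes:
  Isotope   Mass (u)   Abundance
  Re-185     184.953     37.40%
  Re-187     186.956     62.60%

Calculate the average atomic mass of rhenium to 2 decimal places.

186.21 u

Ar = Σ fᵢ·mᵢ = 0.3740 × 184.953 + 0.6260 × 186.956
= 69.1724 + 117.0345 = 186.2069 u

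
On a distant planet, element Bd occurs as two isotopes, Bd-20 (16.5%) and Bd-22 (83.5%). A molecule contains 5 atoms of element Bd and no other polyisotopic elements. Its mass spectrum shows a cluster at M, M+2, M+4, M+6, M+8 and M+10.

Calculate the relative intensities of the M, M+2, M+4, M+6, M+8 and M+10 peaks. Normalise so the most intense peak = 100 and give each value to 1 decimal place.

0.0 : 0.8 : 7.7 : 39.0 : 98.8 : 100.0

Expanding (0.165 + 0.835)^5:
P(M) = 0.165^5 = 0.000122
P(M+2) = 5 × 0.165^4 × 0.835^1 = 0.003095
P(M+4) = 10 × 0.165^3 × 0.835^2 = 0.031320
P(M+6) = 10 × 0.165^2 × 0.835^3 = 0.158499
P(M+8) = 5 × 0.165^1 × 0.835^4 = 0.401051
P(M+10) = 0.835^5 = 0.405912
The M+10 peak is largest (0.405912); scaling to 100 gives 0.0 : 0.8 : 7.7 : 39.0 : 98.8 : 100.0.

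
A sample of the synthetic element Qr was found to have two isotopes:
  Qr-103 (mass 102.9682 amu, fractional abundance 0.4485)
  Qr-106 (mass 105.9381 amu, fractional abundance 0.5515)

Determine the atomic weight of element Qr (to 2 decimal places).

104.61 amu

The abundance-weighted mean is 0.4485 × 102.9682 + 0.5515 × 105.9381
= 46.18124 + 58.42486 = 104.60610 amu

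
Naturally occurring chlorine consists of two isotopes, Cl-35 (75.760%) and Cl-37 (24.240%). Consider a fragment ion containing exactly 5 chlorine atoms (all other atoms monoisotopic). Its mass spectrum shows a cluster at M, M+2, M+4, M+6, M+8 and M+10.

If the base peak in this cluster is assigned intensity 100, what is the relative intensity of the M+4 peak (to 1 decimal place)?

64.0

(0.75760 + 0.24240)^5 gives M 0.2496, M+2 0.3993, M+4 0.2555, M+6 0.0817, M+8 0.0131, M+10 0.0008; the largest is M+2.
P(M+2) = C(5,1) × 0.75760^4 × 0.24240^1 = 5 × 0.32942751 × 0.2424 = 0.399266 (base)
P(M+4) = C(5,2) × 0.75760^3 × 0.24240^2 = 10 × 0.4348304 × 0.05875776 = 0.255497
Relative intensity = 0.255497 / 0.399266 × 100 = 64.0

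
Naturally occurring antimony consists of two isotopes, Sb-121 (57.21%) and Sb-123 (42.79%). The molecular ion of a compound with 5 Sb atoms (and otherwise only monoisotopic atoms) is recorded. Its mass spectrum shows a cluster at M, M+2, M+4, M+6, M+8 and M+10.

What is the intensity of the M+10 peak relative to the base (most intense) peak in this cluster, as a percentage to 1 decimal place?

4.2%

Term probabilities: M 0.0613, M+2 0.2292, M+4 0.3428, M+6 0.2564, M+8 0.0959, M+10 0.0143. Base peak = M+4.
P(M+4) = C(5,2) × 0.5721^3 × 0.4279^2 = 10 × 0.18724742 × 0.18309841 = 0.342847 (base)
P(M+10) = C(5,5) × 0.5721^0 × 0.4279^5 = 1 × 1.0000 × 0.01434536 = 0.014345
Relative intensity = 0.014345 / 0.342847 × 100 = 4.2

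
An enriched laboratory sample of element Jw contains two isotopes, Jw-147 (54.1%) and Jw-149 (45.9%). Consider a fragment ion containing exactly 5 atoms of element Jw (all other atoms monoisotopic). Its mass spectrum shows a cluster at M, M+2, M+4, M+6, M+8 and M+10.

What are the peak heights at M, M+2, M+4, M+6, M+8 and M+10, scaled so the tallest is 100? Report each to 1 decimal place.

13.9 : 58.9 : 100.0 : 84.8 : 36.0 : 6.1

Each Jw atom is independently Jw-147 (p = 0.541) or Jw-149 (q = 0.459); the cluster is the binomial expansion (p + q)^5.
P(M) = 0.541^5 = 0.046343
P(M+2) = 5 × 0.541^4 × 0.459^1 = 0.196595
P(M+4) = 10 × 0.541^3 × 0.459^2 = 0.333593
P(M+6) = 10 × 0.541^2 × 0.459^3 = 0.283030
P(M+8) = 5 × 0.541^1 × 0.459^4 = 0.120065
P(M+10) = 0.459^5 = 0.020373
The M+4 peak is largest (0.333593); scaling to 100 gives 13.9 : 58.9 : 100.0 : 84.8 : 36.0 : 6.1.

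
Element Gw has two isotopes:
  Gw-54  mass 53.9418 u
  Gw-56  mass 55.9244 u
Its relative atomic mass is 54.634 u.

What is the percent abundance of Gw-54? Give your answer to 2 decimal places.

65.09%

Let x be the fractional abundance of Gw-54; then Gw-56 has abundance 1 − x.
53.9418·x + 55.9244·(1 − x) = 54.634
(53.9418 − 55.9244)·x = 54.634 − 55.9244
x = -1.2904 / -1.9826 = 0.65086 → 65.09% Gw-54, 34.91% Gw-56.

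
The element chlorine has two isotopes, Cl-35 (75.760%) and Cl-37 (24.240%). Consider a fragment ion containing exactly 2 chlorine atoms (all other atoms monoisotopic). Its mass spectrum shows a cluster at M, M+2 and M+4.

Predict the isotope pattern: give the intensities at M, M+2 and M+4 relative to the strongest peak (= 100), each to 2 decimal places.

100.00 : 63.99 : 10.24

The 2 Cl atoms are independent, so intensities follow the terms of (0.75760 + 0.24240)^2.
P(M) = 0.75760^2 = 0.573958
P(M+2) = 2 × 0.75760^1 × 0.24240^1 = 0.367284
P(M+4) = 0.24240^2 = 0.058758
The M peak is largest (0.573958); scaling to 100 gives 100.00 : 63.99 : 10.24.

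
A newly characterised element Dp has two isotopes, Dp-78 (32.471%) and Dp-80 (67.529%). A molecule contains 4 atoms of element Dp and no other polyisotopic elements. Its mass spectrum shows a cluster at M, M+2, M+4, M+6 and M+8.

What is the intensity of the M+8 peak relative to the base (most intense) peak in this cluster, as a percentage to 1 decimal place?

Binomial terms of (0.32471 + 0.67529)^4: M 0.0111, M+2 0.0925, M+4 0.2885, M+6 0.4000, M+8 0.2080 → M+6 is the base peak.
P(M+6) = C(4,3) × 0.32471^1 × 0.67529^3 = 4 × 0.32471 × 0.30794344 = 0.399969 (base)
P(M+8) = C(4,4) × 0.32471^0 × 0.67529^4 = 1 × 1.0000 × 0.20795112 = 0.207951
Relative intensity = 0.207951 / 0.399969 × 100 = 52.0

52.0%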